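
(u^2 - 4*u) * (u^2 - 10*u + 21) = u^4 - 14*u^3 + 61*u^2 - 84*u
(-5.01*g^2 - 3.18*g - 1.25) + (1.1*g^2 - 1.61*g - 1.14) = -3.91*g^2 - 4.79*g - 2.39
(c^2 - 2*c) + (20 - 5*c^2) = -4*c^2 - 2*c + 20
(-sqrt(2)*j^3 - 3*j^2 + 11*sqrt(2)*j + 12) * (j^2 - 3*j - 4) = -sqrt(2)*j^5 - 3*j^4 + 3*sqrt(2)*j^4 + 9*j^3 + 15*sqrt(2)*j^3 - 33*sqrt(2)*j^2 + 24*j^2 - 44*sqrt(2)*j - 36*j - 48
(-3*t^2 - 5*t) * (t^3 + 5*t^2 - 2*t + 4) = -3*t^5 - 20*t^4 - 19*t^3 - 2*t^2 - 20*t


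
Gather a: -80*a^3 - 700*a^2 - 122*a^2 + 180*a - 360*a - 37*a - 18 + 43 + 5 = -80*a^3 - 822*a^2 - 217*a + 30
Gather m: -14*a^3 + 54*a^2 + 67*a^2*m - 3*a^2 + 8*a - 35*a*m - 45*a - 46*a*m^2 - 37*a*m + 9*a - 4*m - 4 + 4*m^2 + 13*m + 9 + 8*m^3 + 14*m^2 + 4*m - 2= -14*a^3 + 51*a^2 - 28*a + 8*m^3 + m^2*(18 - 46*a) + m*(67*a^2 - 72*a + 13) + 3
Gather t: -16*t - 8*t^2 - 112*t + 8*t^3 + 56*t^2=8*t^3 + 48*t^2 - 128*t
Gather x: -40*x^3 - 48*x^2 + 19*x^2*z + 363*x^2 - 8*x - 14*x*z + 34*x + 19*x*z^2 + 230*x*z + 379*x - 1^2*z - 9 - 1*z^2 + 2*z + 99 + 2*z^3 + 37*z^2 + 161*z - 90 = -40*x^3 + x^2*(19*z + 315) + x*(19*z^2 + 216*z + 405) + 2*z^3 + 36*z^2 + 162*z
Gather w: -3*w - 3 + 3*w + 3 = 0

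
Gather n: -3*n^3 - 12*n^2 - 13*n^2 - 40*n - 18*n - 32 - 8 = -3*n^3 - 25*n^2 - 58*n - 40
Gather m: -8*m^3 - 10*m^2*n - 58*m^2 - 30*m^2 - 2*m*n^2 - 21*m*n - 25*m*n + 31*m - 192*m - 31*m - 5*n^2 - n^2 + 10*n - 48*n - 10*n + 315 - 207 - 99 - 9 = -8*m^3 + m^2*(-10*n - 88) + m*(-2*n^2 - 46*n - 192) - 6*n^2 - 48*n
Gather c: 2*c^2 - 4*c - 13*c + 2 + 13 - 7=2*c^2 - 17*c + 8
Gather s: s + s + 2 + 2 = 2*s + 4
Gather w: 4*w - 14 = 4*w - 14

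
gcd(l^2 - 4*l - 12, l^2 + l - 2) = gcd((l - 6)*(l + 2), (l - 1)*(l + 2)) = l + 2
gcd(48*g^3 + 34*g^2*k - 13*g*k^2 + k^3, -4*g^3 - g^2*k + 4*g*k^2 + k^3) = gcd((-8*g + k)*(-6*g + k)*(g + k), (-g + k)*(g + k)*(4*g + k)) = g + k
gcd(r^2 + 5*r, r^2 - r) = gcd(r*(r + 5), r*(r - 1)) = r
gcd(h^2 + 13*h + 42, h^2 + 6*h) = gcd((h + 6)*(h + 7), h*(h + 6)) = h + 6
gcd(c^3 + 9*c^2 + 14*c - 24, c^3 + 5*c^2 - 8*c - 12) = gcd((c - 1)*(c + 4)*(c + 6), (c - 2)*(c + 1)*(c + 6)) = c + 6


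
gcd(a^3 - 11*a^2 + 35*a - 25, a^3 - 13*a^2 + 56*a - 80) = a - 5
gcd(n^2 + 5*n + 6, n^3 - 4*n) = n + 2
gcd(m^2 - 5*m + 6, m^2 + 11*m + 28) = 1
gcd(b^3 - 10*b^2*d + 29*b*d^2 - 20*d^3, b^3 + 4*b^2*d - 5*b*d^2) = b - d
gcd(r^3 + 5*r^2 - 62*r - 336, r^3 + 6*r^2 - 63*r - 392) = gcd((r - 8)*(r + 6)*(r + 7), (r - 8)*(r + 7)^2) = r^2 - r - 56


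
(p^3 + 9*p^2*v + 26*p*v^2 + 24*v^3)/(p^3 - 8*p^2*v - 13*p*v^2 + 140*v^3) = (p^2 + 5*p*v + 6*v^2)/(p^2 - 12*p*v + 35*v^2)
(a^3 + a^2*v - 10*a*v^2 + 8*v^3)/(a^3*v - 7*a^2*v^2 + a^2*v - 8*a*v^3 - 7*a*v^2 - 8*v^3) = (-a^3 - a^2*v + 10*a*v^2 - 8*v^3)/(v*(-a^3 + 7*a^2*v - a^2 + 8*a*v^2 + 7*a*v + 8*v^2))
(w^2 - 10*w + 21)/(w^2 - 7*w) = (w - 3)/w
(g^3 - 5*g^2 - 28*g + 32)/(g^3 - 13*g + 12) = (g - 8)/(g - 3)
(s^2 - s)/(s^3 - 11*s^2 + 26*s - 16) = s/(s^2 - 10*s + 16)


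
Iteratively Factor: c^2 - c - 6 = (c - 3)*(c + 2)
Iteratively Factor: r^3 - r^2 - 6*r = (r - 3)*(r^2 + 2*r) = (r - 3)*(r + 2)*(r)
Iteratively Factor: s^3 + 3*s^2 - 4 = (s - 1)*(s^2 + 4*s + 4) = (s - 1)*(s + 2)*(s + 2)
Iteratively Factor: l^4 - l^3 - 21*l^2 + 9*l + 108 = (l + 3)*(l^3 - 4*l^2 - 9*l + 36) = (l - 3)*(l + 3)*(l^2 - l - 12) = (l - 3)*(l + 3)^2*(l - 4)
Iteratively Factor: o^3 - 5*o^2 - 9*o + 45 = (o + 3)*(o^2 - 8*o + 15) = (o - 5)*(o + 3)*(o - 3)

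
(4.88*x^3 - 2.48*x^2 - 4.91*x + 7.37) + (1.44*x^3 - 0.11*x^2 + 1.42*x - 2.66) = 6.32*x^3 - 2.59*x^2 - 3.49*x + 4.71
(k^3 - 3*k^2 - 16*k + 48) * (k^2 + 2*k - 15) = k^5 - k^4 - 37*k^3 + 61*k^2 + 336*k - 720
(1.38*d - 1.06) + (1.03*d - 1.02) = 2.41*d - 2.08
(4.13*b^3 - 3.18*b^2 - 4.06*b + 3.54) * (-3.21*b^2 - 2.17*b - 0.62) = -13.2573*b^5 + 1.2457*b^4 + 17.3726*b^3 - 0.581600000000002*b^2 - 5.1646*b - 2.1948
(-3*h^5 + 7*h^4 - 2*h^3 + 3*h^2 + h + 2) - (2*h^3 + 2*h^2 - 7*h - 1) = -3*h^5 + 7*h^4 - 4*h^3 + h^2 + 8*h + 3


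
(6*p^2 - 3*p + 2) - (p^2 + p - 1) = 5*p^2 - 4*p + 3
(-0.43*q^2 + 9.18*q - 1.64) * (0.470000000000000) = -0.2021*q^2 + 4.3146*q - 0.7708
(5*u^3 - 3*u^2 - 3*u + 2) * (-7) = -35*u^3 + 21*u^2 + 21*u - 14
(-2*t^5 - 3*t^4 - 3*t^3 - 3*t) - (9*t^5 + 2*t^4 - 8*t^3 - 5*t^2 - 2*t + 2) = -11*t^5 - 5*t^4 + 5*t^3 + 5*t^2 - t - 2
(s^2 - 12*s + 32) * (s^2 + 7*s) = s^4 - 5*s^3 - 52*s^2 + 224*s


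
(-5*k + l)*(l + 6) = -5*k*l - 30*k + l^2 + 6*l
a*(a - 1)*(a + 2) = a^3 + a^2 - 2*a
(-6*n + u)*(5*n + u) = -30*n^2 - n*u + u^2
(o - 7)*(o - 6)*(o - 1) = o^3 - 14*o^2 + 55*o - 42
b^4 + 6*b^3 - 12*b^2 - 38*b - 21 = (b - 3)*(b + 1)^2*(b + 7)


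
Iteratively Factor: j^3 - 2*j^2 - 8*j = (j - 4)*(j^2 + 2*j) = j*(j - 4)*(j + 2)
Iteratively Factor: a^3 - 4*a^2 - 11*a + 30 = (a - 2)*(a^2 - 2*a - 15) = (a - 5)*(a - 2)*(a + 3)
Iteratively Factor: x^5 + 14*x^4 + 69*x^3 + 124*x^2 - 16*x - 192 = (x + 4)*(x^4 + 10*x^3 + 29*x^2 + 8*x - 48) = (x + 4)^2*(x^3 + 6*x^2 + 5*x - 12) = (x - 1)*(x + 4)^2*(x^2 + 7*x + 12) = (x - 1)*(x + 4)^3*(x + 3)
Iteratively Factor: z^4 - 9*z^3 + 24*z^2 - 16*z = (z - 4)*(z^3 - 5*z^2 + 4*z) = (z - 4)*(z - 1)*(z^2 - 4*z) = z*(z - 4)*(z - 1)*(z - 4)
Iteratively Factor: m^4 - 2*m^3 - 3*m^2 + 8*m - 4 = (m - 1)*(m^3 - m^2 - 4*m + 4) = (m - 1)^2*(m^2 - 4) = (m - 1)^2*(m + 2)*(m - 2)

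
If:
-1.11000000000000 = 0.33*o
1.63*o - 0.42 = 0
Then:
No Solution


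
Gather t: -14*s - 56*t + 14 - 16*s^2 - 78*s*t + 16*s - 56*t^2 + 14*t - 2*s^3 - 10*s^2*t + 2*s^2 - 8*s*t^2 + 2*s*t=-2*s^3 - 14*s^2 + 2*s + t^2*(-8*s - 56) + t*(-10*s^2 - 76*s - 42) + 14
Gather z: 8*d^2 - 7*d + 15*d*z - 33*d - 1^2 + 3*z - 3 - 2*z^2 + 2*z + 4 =8*d^2 - 40*d - 2*z^2 + z*(15*d + 5)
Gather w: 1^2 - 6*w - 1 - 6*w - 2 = -12*w - 2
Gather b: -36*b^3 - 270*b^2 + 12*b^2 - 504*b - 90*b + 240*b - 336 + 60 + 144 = -36*b^3 - 258*b^2 - 354*b - 132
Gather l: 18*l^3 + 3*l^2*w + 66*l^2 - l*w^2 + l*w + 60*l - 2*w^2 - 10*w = 18*l^3 + l^2*(3*w + 66) + l*(-w^2 + w + 60) - 2*w^2 - 10*w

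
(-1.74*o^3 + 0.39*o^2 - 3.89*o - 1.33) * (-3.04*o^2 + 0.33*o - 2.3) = 5.2896*o^5 - 1.7598*o^4 + 15.9563*o^3 + 1.8625*o^2 + 8.5081*o + 3.059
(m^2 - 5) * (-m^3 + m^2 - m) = -m^5 + m^4 + 4*m^3 - 5*m^2 + 5*m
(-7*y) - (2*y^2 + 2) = -2*y^2 - 7*y - 2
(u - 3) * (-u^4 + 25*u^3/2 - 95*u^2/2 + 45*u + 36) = -u^5 + 31*u^4/2 - 85*u^3 + 375*u^2/2 - 99*u - 108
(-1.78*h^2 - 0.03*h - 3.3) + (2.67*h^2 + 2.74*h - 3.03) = 0.89*h^2 + 2.71*h - 6.33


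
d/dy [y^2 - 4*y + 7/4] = 2*y - 4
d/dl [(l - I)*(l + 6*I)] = 2*l + 5*I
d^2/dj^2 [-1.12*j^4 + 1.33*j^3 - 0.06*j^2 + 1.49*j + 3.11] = -13.44*j^2 + 7.98*j - 0.12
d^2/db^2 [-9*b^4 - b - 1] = -108*b^2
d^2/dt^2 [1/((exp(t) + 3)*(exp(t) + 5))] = 4*(exp(3*t) + 6*exp(2*t) + exp(t) - 30)*exp(t)/(exp(6*t) + 24*exp(5*t) + 237*exp(4*t) + 1232*exp(3*t) + 3555*exp(2*t) + 5400*exp(t) + 3375)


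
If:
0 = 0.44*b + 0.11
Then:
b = -0.25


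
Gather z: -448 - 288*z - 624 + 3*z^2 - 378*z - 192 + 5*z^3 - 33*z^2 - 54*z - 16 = 5*z^3 - 30*z^2 - 720*z - 1280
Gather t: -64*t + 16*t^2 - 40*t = 16*t^2 - 104*t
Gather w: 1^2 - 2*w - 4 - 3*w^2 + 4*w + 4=-3*w^2 + 2*w + 1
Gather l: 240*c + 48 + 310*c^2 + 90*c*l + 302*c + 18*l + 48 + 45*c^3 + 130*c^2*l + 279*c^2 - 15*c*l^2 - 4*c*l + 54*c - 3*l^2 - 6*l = 45*c^3 + 589*c^2 + 596*c + l^2*(-15*c - 3) + l*(130*c^2 + 86*c + 12) + 96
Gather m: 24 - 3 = 21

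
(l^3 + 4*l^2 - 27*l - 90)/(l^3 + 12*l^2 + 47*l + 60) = (l^2 + l - 30)/(l^2 + 9*l + 20)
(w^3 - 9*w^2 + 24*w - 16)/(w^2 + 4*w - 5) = (w^2 - 8*w + 16)/(w + 5)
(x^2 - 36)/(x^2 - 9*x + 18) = (x + 6)/(x - 3)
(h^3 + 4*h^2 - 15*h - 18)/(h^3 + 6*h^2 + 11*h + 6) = (h^2 + 3*h - 18)/(h^2 + 5*h + 6)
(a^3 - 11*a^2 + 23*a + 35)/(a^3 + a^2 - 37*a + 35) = (a^2 - 6*a - 7)/(a^2 + 6*a - 7)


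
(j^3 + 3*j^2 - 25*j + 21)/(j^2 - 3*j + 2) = (j^2 + 4*j - 21)/(j - 2)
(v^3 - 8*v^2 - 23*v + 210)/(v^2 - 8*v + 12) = (v^2 - 2*v - 35)/(v - 2)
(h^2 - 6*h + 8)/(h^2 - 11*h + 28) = (h - 2)/(h - 7)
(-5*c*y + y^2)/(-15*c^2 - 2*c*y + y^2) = y/(3*c + y)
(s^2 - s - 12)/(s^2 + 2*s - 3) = (s - 4)/(s - 1)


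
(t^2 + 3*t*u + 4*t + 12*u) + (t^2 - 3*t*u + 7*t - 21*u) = 2*t^2 + 11*t - 9*u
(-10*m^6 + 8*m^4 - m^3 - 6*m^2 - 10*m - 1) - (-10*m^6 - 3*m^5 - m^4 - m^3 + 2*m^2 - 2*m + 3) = 3*m^5 + 9*m^4 - 8*m^2 - 8*m - 4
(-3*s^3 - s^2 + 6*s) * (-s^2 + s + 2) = 3*s^5 - 2*s^4 - 13*s^3 + 4*s^2 + 12*s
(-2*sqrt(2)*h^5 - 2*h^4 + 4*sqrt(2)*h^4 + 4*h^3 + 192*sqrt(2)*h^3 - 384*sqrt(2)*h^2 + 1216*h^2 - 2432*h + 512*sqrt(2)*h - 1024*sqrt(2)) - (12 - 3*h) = -2*sqrt(2)*h^5 - 2*h^4 + 4*sqrt(2)*h^4 + 4*h^3 + 192*sqrt(2)*h^3 - 384*sqrt(2)*h^2 + 1216*h^2 - 2429*h + 512*sqrt(2)*h - 1024*sqrt(2) - 12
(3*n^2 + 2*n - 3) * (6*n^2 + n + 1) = 18*n^4 + 15*n^3 - 13*n^2 - n - 3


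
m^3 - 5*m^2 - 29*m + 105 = (m - 7)*(m - 3)*(m + 5)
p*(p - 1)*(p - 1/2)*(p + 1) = p^4 - p^3/2 - p^2 + p/2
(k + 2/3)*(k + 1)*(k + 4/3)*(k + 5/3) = k^4 + 14*k^3/3 + 71*k^2/9 + 154*k/27 + 40/27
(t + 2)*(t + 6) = t^2 + 8*t + 12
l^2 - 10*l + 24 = (l - 6)*(l - 4)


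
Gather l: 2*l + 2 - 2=2*l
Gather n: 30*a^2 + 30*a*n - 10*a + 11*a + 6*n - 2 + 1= 30*a^2 + a + n*(30*a + 6) - 1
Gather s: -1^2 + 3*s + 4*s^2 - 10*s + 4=4*s^2 - 7*s + 3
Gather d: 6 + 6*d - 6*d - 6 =0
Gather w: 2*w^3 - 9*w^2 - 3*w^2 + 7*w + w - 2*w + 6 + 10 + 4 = 2*w^3 - 12*w^2 + 6*w + 20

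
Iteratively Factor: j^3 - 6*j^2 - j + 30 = (j + 2)*(j^2 - 8*j + 15) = (j - 5)*(j + 2)*(j - 3)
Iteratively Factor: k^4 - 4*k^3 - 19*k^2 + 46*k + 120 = (k - 4)*(k^3 - 19*k - 30) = (k - 4)*(k + 2)*(k^2 - 2*k - 15) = (k - 5)*(k - 4)*(k + 2)*(k + 3)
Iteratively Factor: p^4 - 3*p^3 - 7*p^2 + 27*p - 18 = (p - 2)*(p^3 - p^2 - 9*p + 9) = (p - 3)*(p - 2)*(p^2 + 2*p - 3) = (p - 3)*(p - 2)*(p - 1)*(p + 3)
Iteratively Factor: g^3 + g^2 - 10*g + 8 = (g - 2)*(g^2 + 3*g - 4) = (g - 2)*(g - 1)*(g + 4)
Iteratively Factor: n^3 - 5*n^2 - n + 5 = (n - 5)*(n^2 - 1) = (n - 5)*(n + 1)*(n - 1)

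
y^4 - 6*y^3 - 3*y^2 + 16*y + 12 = (y - 6)*(y - 2)*(y + 1)^2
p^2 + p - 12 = (p - 3)*(p + 4)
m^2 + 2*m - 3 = (m - 1)*(m + 3)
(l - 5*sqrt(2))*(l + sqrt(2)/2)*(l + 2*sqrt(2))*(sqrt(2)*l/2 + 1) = sqrt(2)*l^4/2 - 3*l^3/2 - 14*sqrt(2)*l^2 - 33*l - 10*sqrt(2)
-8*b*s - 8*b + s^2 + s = (-8*b + s)*(s + 1)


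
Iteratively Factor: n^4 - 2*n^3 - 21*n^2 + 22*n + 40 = (n - 5)*(n^3 + 3*n^2 - 6*n - 8) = (n - 5)*(n + 1)*(n^2 + 2*n - 8) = (n - 5)*(n + 1)*(n + 4)*(n - 2)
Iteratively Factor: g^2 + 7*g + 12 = (g + 4)*(g + 3)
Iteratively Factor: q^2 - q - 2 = (q - 2)*(q + 1)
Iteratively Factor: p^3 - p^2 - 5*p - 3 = (p - 3)*(p^2 + 2*p + 1) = (p - 3)*(p + 1)*(p + 1)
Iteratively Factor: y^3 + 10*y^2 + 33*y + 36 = (y + 3)*(y^2 + 7*y + 12) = (y + 3)^2*(y + 4)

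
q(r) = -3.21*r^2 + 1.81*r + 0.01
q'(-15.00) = 98.11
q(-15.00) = -749.39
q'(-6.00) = 40.33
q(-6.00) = -126.41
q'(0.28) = 0.01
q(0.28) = 0.27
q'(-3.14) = 21.97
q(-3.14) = -37.32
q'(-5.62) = 37.89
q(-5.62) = -111.55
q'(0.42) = -0.89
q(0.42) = 0.20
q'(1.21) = -5.96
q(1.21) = -2.50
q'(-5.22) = 35.32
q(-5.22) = -96.91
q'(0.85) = -3.65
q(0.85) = -0.77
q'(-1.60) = 12.08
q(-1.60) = -11.10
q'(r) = 1.81 - 6.42*r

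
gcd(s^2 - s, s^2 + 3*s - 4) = s - 1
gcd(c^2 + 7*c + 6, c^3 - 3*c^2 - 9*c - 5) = c + 1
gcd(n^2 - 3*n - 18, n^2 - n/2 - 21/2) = n + 3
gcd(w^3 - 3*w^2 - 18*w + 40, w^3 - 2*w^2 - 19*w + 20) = w^2 - w - 20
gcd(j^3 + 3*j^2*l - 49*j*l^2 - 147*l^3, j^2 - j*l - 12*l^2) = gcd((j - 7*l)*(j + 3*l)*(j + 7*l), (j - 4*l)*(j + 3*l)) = j + 3*l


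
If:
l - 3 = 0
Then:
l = 3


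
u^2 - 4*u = u*(u - 4)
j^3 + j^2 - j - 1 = (j - 1)*(j + 1)^2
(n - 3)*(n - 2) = n^2 - 5*n + 6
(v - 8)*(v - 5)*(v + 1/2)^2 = v^4 - 12*v^3 + 109*v^2/4 + 147*v/4 + 10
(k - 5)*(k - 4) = k^2 - 9*k + 20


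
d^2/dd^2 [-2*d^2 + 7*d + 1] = -4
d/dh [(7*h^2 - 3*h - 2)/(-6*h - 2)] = (-21*h^2 - 14*h - 3)/(2*(9*h^2 + 6*h + 1))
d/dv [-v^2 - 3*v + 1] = -2*v - 3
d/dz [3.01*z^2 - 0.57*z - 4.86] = 6.02*z - 0.57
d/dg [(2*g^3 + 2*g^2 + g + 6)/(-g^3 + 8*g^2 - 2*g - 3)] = 3*(6*g^4 - 2*g^3 - 4*g^2 - 36*g + 3)/(g^6 - 16*g^5 + 68*g^4 - 26*g^3 - 44*g^2 + 12*g + 9)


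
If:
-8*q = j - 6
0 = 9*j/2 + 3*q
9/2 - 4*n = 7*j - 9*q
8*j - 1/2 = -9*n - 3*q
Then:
No Solution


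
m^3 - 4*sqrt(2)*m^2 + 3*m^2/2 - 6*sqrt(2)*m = m*(m + 3/2)*(m - 4*sqrt(2))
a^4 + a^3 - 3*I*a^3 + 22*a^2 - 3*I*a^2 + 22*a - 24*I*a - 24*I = (a - 6*I)*(a + 4*I)*(-I*a - I)*(I*a + 1)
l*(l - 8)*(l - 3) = l^3 - 11*l^2 + 24*l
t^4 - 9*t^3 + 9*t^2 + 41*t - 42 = (t - 7)*(t - 3)*(t - 1)*(t + 2)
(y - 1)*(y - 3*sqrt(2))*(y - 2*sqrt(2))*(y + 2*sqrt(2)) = y^4 - 3*sqrt(2)*y^3 - y^3 - 8*y^2 + 3*sqrt(2)*y^2 + 8*y + 24*sqrt(2)*y - 24*sqrt(2)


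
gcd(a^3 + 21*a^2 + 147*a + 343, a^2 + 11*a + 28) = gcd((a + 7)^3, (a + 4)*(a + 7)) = a + 7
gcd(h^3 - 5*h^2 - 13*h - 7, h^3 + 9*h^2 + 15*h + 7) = h^2 + 2*h + 1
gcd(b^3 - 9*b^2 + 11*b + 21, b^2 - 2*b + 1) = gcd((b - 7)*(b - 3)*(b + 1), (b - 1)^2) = 1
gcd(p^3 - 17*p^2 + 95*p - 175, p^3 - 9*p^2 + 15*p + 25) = p^2 - 10*p + 25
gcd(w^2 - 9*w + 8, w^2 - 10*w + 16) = w - 8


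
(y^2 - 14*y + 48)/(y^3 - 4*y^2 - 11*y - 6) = (y - 8)/(y^2 + 2*y + 1)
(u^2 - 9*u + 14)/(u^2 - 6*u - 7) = (u - 2)/(u + 1)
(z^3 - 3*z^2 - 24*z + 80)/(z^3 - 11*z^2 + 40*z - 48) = (z + 5)/(z - 3)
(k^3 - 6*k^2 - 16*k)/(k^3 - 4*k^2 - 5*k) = (-k^2 + 6*k + 16)/(-k^2 + 4*k + 5)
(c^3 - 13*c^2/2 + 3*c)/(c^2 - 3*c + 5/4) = 2*c*(c - 6)/(2*c - 5)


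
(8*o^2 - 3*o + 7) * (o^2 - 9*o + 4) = 8*o^4 - 75*o^3 + 66*o^2 - 75*o + 28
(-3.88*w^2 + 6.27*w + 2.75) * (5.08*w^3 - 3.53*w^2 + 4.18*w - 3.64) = -19.7104*w^5 + 45.548*w^4 - 24.3815*w^3 + 30.6243*w^2 - 11.3278*w - 10.01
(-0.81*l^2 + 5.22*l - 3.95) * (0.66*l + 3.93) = -0.5346*l^3 + 0.261899999999999*l^2 + 17.9076*l - 15.5235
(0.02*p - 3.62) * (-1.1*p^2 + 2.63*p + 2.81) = -0.022*p^3 + 4.0346*p^2 - 9.4644*p - 10.1722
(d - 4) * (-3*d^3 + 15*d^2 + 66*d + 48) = -3*d^4 + 27*d^3 + 6*d^2 - 216*d - 192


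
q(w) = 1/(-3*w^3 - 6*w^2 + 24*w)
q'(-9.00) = 0.00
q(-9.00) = 0.00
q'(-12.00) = 0.00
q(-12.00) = 0.00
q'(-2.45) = 0.00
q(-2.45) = -0.02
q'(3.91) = 0.01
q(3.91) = -0.01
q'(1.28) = 0.03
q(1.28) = 0.07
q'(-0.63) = -0.10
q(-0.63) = -0.06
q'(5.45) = 0.00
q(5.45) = -0.00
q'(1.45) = 0.07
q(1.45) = 0.08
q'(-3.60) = 0.08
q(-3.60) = -0.04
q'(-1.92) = -0.01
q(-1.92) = -0.02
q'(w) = (9*w^2 + 12*w - 24)/(-3*w^3 - 6*w^2 + 24*w)^2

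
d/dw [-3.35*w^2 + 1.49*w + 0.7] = 1.49 - 6.7*w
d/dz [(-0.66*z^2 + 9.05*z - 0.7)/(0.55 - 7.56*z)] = (4.9896*z^2 - 0.725999999999999*z - 0.314499999999999)/(57.1536*z^2 - 8.316*z + 0.3025)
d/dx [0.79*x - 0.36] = 0.790000000000000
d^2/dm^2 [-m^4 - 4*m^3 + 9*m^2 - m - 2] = -12*m^2 - 24*m + 18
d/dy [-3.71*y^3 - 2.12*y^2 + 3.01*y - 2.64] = -11.13*y^2 - 4.24*y + 3.01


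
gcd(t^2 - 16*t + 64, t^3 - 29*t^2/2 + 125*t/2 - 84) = t - 8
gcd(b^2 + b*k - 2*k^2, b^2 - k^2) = b - k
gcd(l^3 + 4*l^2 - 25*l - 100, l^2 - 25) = l^2 - 25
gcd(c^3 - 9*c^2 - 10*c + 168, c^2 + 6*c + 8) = c + 4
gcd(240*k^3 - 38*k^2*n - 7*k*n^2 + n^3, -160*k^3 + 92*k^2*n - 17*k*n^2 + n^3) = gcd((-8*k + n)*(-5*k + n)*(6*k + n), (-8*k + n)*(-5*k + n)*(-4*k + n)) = 40*k^2 - 13*k*n + n^2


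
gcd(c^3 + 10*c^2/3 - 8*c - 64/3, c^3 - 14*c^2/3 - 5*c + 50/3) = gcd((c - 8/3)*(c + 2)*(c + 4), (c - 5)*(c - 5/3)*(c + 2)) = c + 2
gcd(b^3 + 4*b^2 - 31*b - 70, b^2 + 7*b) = b + 7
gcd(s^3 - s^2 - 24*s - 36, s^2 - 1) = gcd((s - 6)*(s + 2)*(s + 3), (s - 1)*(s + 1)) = 1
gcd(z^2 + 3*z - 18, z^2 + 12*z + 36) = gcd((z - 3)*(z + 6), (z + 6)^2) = z + 6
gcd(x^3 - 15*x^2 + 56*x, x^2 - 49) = x - 7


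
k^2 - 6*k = k*(k - 6)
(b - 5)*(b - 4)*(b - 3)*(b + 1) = b^4 - 11*b^3 + 35*b^2 - 13*b - 60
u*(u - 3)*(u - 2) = u^3 - 5*u^2 + 6*u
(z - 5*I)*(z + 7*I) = z^2 + 2*I*z + 35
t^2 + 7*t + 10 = (t + 2)*(t + 5)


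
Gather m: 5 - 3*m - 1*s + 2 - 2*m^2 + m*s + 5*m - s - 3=-2*m^2 + m*(s + 2) - 2*s + 4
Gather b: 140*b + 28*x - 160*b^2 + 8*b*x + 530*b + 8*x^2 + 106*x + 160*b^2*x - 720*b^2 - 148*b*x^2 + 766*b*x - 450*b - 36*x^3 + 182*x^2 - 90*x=b^2*(160*x - 880) + b*(-148*x^2 + 774*x + 220) - 36*x^3 + 190*x^2 + 44*x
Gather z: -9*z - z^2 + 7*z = -z^2 - 2*z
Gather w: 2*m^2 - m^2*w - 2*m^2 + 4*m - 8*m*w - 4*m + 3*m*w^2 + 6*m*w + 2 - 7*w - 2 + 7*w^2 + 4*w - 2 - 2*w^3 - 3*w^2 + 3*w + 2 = -2*w^3 + w^2*(3*m + 4) + w*(-m^2 - 2*m)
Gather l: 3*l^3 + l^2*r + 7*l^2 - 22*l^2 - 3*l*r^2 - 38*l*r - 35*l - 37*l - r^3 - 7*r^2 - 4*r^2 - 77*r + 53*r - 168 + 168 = 3*l^3 + l^2*(r - 15) + l*(-3*r^2 - 38*r - 72) - r^3 - 11*r^2 - 24*r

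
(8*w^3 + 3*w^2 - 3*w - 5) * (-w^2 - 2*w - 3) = -8*w^5 - 19*w^4 - 27*w^3 + 2*w^2 + 19*w + 15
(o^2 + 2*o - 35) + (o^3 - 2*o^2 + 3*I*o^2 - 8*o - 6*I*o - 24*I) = o^3 - o^2 + 3*I*o^2 - 6*o - 6*I*o - 35 - 24*I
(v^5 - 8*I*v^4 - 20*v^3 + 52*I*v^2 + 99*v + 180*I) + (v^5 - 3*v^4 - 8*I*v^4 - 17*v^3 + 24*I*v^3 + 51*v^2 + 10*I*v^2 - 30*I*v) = 2*v^5 - 3*v^4 - 16*I*v^4 - 37*v^3 + 24*I*v^3 + 51*v^2 + 62*I*v^2 + 99*v - 30*I*v + 180*I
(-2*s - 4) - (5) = -2*s - 9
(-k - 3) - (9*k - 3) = -10*k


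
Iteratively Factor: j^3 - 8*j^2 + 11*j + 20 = (j - 5)*(j^2 - 3*j - 4) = (j - 5)*(j + 1)*(j - 4)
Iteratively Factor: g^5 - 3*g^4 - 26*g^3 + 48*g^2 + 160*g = (g - 5)*(g^4 + 2*g^3 - 16*g^2 - 32*g) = (g - 5)*(g + 4)*(g^3 - 2*g^2 - 8*g) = g*(g - 5)*(g + 4)*(g^2 - 2*g - 8) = g*(g - 5)*(g + 2)*(g + 4)*(g - 4)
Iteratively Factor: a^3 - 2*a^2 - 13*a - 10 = (a - 5)*(a^2 + 3*a + 2) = (a - 5)*(a + 1)*(a + 2)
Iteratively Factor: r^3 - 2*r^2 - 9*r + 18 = (r + 3)*(r^2 - 5*r + 6) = (r - 3)*(r + 3)*(r - 2)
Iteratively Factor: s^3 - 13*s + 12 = (s - 3)*(s^2 + 3*s - 4) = (s - 3)*(s - 1)*(s + 4)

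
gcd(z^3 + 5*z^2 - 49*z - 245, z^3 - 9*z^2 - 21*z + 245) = z^2 - 2*z - 35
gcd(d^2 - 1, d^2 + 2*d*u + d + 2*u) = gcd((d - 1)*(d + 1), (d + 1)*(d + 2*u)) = d + 1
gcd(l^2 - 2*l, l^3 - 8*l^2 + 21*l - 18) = l - 2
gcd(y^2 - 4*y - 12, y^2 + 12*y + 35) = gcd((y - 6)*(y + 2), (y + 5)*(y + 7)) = 1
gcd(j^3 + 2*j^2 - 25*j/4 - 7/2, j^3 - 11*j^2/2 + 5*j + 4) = j^2 - 3*j/2 - 1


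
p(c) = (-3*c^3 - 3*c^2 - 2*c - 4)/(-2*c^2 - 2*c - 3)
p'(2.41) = 1.43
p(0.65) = 1.44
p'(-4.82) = 1.61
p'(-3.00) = 1.84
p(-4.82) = -6.83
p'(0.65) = 0.60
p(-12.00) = -17.87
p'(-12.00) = 1.51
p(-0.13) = 1.36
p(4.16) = 6.10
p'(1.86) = 1.35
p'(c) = (4*c + 2)*(-3*c^3 - 3*c^2 - 2*c - 4)/(-2*c^2 - 2*c - 3)^2 + (-9*c^2 - 6*c - 2)/(-2*c^2 - 2*c - 3) = (6*c^4 + 12*c^3 + 29*c^2 + 2*c - 2)/(4*c^4 + 8*c^3 + 16*c^2 + 12*c + 9)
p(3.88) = 5.68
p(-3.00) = -3.73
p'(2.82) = 1.47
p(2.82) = 4.11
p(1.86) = 2.74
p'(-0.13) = -0.23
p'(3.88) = 1.50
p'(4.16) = 1.50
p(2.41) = 3.51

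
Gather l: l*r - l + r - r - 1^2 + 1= l*(r - 1)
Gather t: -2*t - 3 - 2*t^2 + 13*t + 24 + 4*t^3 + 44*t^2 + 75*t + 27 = 4*t^3 + 42*t^2 + 86*t + 48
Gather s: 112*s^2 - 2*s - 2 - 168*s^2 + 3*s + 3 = -56*s^2 + s + 1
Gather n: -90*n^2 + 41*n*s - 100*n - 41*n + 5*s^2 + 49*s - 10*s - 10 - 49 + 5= -90*n^2 + n*(41*s - 141) + 5*s^2 + 39*s - 54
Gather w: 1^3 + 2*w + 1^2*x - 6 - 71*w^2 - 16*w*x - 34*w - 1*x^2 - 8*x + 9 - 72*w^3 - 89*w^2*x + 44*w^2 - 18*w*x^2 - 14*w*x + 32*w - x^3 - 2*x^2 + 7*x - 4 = -72*w^3 + w^2*(-89*x - 27) + w*(-18*x^2 - 30*x) - x^3 - 3*x^2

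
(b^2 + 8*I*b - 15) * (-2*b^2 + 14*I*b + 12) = -2*b^4 - 2*I*b^3 - 70*b^2 - 114*I*b - 180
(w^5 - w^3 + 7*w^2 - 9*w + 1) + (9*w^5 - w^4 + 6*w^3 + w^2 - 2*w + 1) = 10*w^5 - w^4 + 5*w^3 + 8*w^2 - 11*w + 2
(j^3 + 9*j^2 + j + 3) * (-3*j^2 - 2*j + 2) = -3*j^5 - 29*j^4 - 19*j^3 + 7*j^2 - 4*j + 6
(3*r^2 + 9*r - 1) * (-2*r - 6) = -6*r^3 - 36*r^2 - 52*r + 6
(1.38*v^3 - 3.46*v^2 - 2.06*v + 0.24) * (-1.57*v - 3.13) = -2.1666*v^4 + 1.1128*v^3 + 14.064*v^2 + 6.071*v - 0.7512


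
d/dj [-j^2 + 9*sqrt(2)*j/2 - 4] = -2*j + 9*sqrt(2)/2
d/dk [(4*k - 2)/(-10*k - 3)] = -32/(10*k + 3)^2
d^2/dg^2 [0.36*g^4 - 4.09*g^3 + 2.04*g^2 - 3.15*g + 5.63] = 4.32*g^2 - 24.54*g + 4.08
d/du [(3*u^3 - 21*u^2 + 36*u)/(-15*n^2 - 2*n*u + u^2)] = 3*(2*u*(n - u)*(u^2 - 7*u + 12) + (15*n^2 + 2*n*u - u^2)*(-3*u^2 + 14*u - 12))/(15*n^2 + 2*n*u - u^2)^2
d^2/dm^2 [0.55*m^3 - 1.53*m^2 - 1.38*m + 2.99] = 3.3*m - 3.06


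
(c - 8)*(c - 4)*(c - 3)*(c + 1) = c^4 - 14*c^3 + 53*c^2 - 28*c - 96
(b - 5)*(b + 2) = b^2 - 3*b - 10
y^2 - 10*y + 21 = (y - 7)*(y - 3)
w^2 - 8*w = w*(w - 8)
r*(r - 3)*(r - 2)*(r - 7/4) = r^4 - 27*r^3/4 + 59*r^2/4 - 21*r/2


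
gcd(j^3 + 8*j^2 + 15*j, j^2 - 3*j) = j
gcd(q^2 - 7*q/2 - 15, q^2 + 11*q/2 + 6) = 1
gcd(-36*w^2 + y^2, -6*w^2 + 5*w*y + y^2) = 6*w + y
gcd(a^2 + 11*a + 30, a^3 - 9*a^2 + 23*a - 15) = 1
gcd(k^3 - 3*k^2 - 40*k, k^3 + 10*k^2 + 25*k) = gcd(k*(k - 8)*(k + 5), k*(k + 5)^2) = k^2 + 5*k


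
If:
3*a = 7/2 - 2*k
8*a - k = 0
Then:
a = 7/38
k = 28/19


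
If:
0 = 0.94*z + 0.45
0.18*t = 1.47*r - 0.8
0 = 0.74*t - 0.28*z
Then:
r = 0.52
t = -0.18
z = -0.48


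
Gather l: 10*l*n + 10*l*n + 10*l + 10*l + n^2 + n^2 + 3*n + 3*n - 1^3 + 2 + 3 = l*(20*n + 20) + 2*n^2 + 6*n + 4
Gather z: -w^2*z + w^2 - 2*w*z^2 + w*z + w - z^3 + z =w^2 - 2*w*z^2 + w - z^3 + z*(-w^2 + w + 1)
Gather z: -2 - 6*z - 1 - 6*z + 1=-12*z - 2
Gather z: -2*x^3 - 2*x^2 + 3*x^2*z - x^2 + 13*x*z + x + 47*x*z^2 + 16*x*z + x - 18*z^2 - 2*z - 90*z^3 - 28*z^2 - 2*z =-2*x^3 - 3*x^2 + 2*x - 90*z^3 + z^2*(47*x - 46) + z*(3*x^2 + 29*x - 4)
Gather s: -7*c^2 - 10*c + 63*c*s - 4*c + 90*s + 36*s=-7*c^2 - 14*c + s*(63*c + 126)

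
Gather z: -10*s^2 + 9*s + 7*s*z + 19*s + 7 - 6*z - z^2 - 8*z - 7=-10*s^2 + 28*s - z^2 + z*(7*s - 14)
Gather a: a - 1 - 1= a - 2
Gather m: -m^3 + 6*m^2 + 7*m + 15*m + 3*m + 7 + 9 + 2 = -m^3 + 6*m^2 + 25*m + 18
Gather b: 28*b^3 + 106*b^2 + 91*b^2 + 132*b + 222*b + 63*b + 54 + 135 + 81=28*b^3 + 197*b^2 + 417*b + 270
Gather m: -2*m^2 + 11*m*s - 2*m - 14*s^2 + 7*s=-2*m^2 + m*(11*s - 2) - 14*s^2 + 7*s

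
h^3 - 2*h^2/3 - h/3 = h*(h - 1)*(h + 1/3)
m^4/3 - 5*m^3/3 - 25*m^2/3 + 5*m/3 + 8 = (m/3 + 1)*(m - 8)*(m - 1)*(m + 1)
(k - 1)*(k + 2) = k^2 + k - 2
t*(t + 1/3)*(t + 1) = t^3 + 4*t^2/3 + t/3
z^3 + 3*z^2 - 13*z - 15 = (z - 3)*(z + 1)*(z + 5)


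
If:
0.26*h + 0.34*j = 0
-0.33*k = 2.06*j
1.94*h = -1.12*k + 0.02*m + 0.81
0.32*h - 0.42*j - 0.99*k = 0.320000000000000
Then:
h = -0.08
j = 0.06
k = -0.37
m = -69.04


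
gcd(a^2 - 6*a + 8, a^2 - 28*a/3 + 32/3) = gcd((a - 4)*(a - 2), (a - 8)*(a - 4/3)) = 1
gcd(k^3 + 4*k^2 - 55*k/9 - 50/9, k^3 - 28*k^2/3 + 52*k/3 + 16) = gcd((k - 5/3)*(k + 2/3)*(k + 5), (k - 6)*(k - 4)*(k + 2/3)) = k + 2/3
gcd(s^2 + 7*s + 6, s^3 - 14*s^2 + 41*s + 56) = s + 1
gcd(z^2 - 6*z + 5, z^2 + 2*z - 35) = z - 5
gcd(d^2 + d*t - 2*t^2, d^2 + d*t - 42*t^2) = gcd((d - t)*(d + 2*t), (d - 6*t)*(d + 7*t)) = 1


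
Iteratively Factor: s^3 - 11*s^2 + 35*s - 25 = (s - 5)*(s^2 - 6*s + 5) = (s - 5)^2*(s - 1)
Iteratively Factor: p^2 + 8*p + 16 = (p + 4)*(p + 4)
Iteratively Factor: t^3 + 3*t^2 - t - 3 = (t - 1)*(t^2 + 4*t + 3) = (t - 1)*(t + 1)*(t + 3)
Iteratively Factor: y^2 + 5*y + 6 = (y + 2)*(y + 3)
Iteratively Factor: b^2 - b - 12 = (b + 3)*(b - 4)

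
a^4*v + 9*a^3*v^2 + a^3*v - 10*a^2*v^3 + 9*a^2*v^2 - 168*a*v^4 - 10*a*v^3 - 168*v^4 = (a - 4*v)*(a + 6*v)*(a + 7*v)*(a*v + v)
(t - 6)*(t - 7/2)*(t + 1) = t^3 - 17*t^2/2 + 23*t/2 + 21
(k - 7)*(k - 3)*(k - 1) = k^3 - 11*k^2 + 31*k - 21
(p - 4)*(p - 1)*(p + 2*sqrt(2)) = p^3 - 5*p^2 + 2*sqrt(2)*p^2 - 10*sqrt(2)*p + 4*p + 8*sqrt(2)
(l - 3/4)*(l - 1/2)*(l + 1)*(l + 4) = l^4 + 15*l^3/4 - 15*l^2/8 - 25*l/8 + 3/2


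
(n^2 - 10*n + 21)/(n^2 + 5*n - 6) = (n^2 - 10*n + 21)/(n^2 + 5*n - 6)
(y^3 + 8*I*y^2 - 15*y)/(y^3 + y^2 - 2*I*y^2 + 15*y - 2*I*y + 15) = y*(y + 5*I)/(y^2 + y*(1 - 5*I) - 5*I)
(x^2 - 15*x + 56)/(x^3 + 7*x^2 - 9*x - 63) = (x^2 - 15*x + 56)/(x^3 + 7*x^2 - 9*x - 63)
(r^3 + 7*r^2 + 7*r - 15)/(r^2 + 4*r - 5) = r + 3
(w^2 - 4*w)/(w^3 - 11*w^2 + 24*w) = (w - 4)/(w^2 - 11*w + 24)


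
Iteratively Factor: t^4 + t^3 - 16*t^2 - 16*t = (t)*(t^3 + t^2 - 16*t - 16) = t*(t + 1)*(t^2 - 16) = t*(t + 1)*(t + 4)*(t - 4)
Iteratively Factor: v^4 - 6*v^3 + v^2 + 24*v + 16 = (v - 4)*(v^3 - 2*v^2 - 7*v - 4) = (v - 4)*(v + 1)*(v^2 - 3*v - 4) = (v - 4)^2*(v + 1)*(v + 1)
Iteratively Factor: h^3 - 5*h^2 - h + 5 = (h - 5)*(h^2 - 1) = (h - 5)*(h + 1)*(h - 1)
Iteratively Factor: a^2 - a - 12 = (a + 3)*(a - 4)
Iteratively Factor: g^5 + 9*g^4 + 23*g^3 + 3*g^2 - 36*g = (g + 3)*(g^4 + 6*g^3 + 5*g^2 - 12*g) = g*(g + 3)*(g^3 + 6*g^2 + 5*g - 12) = g*(g + 3)^2*(g^2 + 3*g - 4) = g*(g - 1)*(g + 3)^2*(g + 4)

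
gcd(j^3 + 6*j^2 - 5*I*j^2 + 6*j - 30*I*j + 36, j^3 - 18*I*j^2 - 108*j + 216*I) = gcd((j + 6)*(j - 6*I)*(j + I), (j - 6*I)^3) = j - 6*I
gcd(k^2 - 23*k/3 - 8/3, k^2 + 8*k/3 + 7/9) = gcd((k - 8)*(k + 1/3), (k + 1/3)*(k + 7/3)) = k + 1/3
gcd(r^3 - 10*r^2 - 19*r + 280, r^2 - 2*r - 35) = r^2 - 2*r - 35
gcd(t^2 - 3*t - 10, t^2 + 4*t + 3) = 1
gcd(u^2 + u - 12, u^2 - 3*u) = u - 3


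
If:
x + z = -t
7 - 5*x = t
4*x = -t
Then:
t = -28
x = 7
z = 21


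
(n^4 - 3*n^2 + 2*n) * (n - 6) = n^5 - 6*n^4 - 3*n^3 + 20*n^2 - 12*n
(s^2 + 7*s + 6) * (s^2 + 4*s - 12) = s^4 + 11*s^3 + 22*s^2 - 60*s - 72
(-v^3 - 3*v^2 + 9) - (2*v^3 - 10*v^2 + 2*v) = -3*v^3 + 7*v^2 - 2*v + 9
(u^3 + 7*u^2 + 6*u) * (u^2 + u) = u^5 + 8*u^4 + 13*u^3 + 6*u^2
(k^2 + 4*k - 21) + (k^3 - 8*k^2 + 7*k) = k^3 - 7*k^2 + 11*k - 21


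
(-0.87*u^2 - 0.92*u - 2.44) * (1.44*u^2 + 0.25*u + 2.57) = -1.2528*u^4 - 1.5423*u^3 - 5.9795*u^2 - 2.9744*u - 6.2708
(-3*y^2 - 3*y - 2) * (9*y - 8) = -27*y^3 - 3*y^2 + 6*y + 16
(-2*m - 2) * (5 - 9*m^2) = 18*m^3 + 18*m^2 - 10*m - 10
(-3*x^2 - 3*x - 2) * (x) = -3*x^3 - 3*x^2 - 2*x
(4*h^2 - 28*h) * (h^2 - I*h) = 4*h^4 - 28*h^3 - 4*I*h^3 + 28*I*h^2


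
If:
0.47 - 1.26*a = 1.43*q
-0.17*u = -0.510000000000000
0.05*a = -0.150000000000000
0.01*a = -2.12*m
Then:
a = -3.00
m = 0.01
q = 2.97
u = 3.00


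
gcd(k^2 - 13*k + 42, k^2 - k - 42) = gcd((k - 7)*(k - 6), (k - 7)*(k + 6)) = k - 7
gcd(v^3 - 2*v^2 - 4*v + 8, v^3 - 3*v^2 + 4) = v^2 - 4*v + 4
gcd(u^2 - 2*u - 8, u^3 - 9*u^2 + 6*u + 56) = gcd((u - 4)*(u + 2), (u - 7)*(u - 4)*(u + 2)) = u^2 - 2*u - 8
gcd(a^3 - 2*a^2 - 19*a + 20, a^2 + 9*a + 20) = a + 4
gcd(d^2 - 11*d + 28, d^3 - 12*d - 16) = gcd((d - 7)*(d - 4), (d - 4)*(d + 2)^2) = d - 4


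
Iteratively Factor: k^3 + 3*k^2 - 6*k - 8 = (k + 4)*(k^2 - k - 2) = (k - 2)*(k + 4)*(k + 1)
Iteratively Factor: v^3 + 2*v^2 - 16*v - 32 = (v + 4)*(v^2 - 2*v - 8) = (v + 2)*(v + 4)*(v - 4)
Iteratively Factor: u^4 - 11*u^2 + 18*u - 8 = (u - 1)*(u^3 + u^2 - 10*u + 8) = (u - 1)^2*(u^2 + 2*u - 8) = (u - 1)^2*(u + 4)*(u - 2)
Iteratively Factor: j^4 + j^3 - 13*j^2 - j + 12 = (j - 1)*(j^3 + 2*j^2 - 11*j - 12) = (j - 1)*(j + 4)*(j^2 - 2*j - 3) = (j - 3)*(j - 1)*(j + 4)*(j + 1)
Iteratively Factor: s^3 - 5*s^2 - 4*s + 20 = (s + 2)*(s^2 - 7*s + 10) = (s - 2)*(s + 2)*(s - 5)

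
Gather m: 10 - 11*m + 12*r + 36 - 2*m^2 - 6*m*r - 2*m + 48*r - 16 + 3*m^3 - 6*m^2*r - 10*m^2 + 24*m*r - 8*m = 3*m^3 + m^2*(-6*r - 12) + m*(18*r - 21) + 60*r + 30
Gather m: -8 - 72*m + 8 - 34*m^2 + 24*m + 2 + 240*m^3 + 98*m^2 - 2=240*m^3 + 64*m^2 - 48*m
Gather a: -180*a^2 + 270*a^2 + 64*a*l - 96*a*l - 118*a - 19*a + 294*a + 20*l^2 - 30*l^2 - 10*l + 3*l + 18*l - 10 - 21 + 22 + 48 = 90*a^2 + a*(157 - 32*l) - 10*l^2 + 11*l + 39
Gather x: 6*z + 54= 6*z + 54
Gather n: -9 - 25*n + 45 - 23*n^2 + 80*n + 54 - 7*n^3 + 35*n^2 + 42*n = -7*n^3 + 12*n^2 + 97*n + 90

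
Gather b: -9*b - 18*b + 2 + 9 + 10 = 21 - 27*b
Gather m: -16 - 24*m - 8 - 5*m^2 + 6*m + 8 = -5*m^2 - 18*m - 16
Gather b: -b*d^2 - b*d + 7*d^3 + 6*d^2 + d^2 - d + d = b*(-d^2 - d) + 7*d^3 + 7*d^2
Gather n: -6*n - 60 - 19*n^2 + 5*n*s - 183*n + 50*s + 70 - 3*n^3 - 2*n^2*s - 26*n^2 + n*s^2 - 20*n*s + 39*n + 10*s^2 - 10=-3*n^3 + n^2*(-2*s - 45) + n*(s^2 - 15*s - 150) + 10*s^2 + 50*s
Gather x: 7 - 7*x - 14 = -7*x - 7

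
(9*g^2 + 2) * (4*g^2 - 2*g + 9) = 36*g^4 - 18*g^3 + 89*g^2 - 4*g + 18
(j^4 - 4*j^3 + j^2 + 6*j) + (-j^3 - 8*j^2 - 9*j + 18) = j^4 - 5*j^3 - 7*j^2 - 3*j + 18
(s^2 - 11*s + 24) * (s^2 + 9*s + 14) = s^4 - 2*s^3 - 61*s^2 + 62*s + 336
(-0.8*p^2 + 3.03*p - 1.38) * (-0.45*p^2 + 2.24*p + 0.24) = 0.36*p^4 - 3.1555*p^3 + 7.2162*p^2 - 2.364*p - 0.3312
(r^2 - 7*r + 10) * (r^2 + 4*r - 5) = r^4 - 3*r^3 - 23*r^2 + 75*r - 50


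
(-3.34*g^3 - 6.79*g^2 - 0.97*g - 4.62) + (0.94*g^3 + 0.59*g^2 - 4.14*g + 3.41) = -2.4*g^3 - 6.2*g^2 - 5.11*g - 1.21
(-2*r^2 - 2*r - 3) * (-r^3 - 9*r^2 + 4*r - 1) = 2*r^5 + 20*r^4 + 13*r^3 + 21*r^2 - 10*r + 3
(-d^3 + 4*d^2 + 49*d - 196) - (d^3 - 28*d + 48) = -2*d^3 + 4*d^2 + 77*d - 244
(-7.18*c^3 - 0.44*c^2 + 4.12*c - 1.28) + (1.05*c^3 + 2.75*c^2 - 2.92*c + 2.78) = -6.13*c^3 + 2.31*c^2 + 1.2*c + 1.5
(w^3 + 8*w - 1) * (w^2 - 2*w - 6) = w^5 - 2*w^4 + 2*w^3 - 17*w^2 - 46*w + 6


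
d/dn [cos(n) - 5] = -sin(n)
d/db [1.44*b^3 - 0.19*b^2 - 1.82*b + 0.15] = 4.32*b^2 - 0.38*b - 1.82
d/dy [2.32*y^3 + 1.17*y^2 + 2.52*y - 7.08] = 6.96*y^2 + 2.34*y + 2.52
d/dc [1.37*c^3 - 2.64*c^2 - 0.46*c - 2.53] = 4.11*c^2 - 5.28*c - 0.46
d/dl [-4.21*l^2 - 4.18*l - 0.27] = -8.42*l - 4.18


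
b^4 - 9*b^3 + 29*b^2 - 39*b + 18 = (b - 3)^2*(b - 2)*(b - 1)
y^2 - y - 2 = (y - 2)*(y + 1)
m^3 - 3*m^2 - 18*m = m*(m - 6)*(m + 3)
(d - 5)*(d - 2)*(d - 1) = d^3 - 8*d^2 + 17*d - 10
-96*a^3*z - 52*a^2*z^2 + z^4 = z*(-8*a + z)*(2*a + z)*(6*a + z)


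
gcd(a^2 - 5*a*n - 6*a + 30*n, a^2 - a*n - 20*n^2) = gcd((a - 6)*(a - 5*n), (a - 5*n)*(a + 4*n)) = a - 5*n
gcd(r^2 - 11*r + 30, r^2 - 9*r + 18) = r - 6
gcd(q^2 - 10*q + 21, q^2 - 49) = q - 7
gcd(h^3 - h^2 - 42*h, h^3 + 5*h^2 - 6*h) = h^2 + 6*h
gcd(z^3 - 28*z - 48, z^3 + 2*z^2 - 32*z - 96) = z^2 - 2*z - 24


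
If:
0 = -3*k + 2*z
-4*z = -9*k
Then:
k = 0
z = 0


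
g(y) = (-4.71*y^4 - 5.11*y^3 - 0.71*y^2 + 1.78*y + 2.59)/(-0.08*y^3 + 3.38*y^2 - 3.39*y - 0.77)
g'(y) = (0.24*y^2 - 6.76*y + 3.39)*(-4.71*y^4 - 5.11*y^3 - 0.71*y^2 + 1.78*y + 2.59)/(-0.08*y^3 + 3.38*y^2 - 3.39*y - 0.77)^2 + (-18.84*y^3 - 15.33*y^2 - 1.42*y + 1.78)/(-0.08*y^3 + 3.38*y^2 - 3.39*y - 0.77) = (0.3768*y^6 - 31.8396*y^5 + 30.5721*y^4 + 49.4374*y^3 + 8.8162*y^2 - 16.415*y + 7.4095)/(0.0064*y^6 - 0.5408*y^5 + 11.9668*y^4 - 22.7932*y^3 + 6.2869*y^2 + 5.2206*y + 0.5929)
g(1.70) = -21.42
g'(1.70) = 7.46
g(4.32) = -49.87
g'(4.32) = -18.09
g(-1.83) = -1.42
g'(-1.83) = 2.60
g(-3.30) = -7.70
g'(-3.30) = 5.96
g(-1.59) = -0.86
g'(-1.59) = 2.10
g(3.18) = -32.15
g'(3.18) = -12.94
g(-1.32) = -0.36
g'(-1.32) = 1.60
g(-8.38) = -64.99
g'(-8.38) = 16.11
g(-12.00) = -133.80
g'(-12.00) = 21.71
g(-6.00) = -31.75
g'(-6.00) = 11.72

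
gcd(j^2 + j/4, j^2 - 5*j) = j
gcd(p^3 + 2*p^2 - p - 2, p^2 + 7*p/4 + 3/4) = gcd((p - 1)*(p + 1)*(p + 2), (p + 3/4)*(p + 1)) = p + 1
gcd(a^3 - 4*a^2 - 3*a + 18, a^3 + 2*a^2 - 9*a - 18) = a^2 - a - 6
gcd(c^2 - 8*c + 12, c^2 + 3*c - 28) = 1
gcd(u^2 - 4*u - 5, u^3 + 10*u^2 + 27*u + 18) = u + 1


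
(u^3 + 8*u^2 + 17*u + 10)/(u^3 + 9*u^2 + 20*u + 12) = (u + 5)/(u + 6)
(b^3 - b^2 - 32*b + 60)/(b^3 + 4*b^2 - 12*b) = (b - 5)/b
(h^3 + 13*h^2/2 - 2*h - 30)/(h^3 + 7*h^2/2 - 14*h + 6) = (2*h + 5)/(2*h - 1)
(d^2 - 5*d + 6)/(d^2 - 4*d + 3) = (d - 2)/(d - 1)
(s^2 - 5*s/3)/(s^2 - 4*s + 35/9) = 3*s/(3*s - 7)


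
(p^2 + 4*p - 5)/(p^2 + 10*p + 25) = (p - 1)/(p + 5)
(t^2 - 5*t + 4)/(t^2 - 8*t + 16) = (t - 1)/(t - 4)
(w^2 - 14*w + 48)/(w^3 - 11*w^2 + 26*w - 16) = (w - 6)/(w^2 - 3*w + 2)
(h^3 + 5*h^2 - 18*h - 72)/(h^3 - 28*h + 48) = (h + 3)/(h - 2)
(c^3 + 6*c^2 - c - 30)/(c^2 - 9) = (c^2 + 3*c - 10)/(c - 3)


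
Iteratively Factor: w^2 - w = (w - 1)*(w)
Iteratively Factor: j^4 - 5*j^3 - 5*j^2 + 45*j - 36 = (j - 4)*(j^3 - j^2 - 9*j + 9) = (j - 4)*(j + 3)*(j^2 - 4*j + 3) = (j - 4)*(j - 1)*(j + 3)*(j - 3)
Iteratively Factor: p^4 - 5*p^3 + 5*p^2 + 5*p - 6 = (p + 1)*(p^3 - 6*p^2 + 11*p - 6) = (p - 2)*(p + 1)*(p^2 - 4*p + 3) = (p - 3)*(p - 2)*(p + 1)*(p - 1)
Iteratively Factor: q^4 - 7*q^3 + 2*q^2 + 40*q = (q - 5)*(q^3 - 2*q^2 - 8*q) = (q - 5)*(q + 2)*(q^2 - 4*q) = (q - 5)*(q - 4)*(q + 2)*(q)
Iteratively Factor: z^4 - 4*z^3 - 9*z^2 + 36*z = (z - 3)*(z^3 - z^2 - 12*z) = z*(z - 3)*(z^2 - z - 12) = z*(z - 3)*(z + 3)*(z - 4)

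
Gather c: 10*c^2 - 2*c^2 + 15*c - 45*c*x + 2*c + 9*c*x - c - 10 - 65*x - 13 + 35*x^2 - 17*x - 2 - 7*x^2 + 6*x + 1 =8*c^2 + c*(16 - 36*x) + 28*x^2 - 76*x - 24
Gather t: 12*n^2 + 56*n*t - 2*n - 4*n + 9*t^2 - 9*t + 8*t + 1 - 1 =12*n^2 - 6*n + 9*t^2 + t*(56*n - 1)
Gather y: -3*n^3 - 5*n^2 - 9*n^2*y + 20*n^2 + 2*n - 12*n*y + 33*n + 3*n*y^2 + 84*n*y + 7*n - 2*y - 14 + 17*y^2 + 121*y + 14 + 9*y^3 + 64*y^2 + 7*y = -3*n^3 + 15*n^2 + 42*n + 9*y^3 + y^2*(3*n + 81) + y*(-9*n^2 + 72*n + 126)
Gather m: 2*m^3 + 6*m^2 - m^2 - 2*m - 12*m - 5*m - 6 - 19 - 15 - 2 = 2*m^3 + 5*m^2 - 19*m - 42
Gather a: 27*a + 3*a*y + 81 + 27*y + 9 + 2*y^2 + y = a*(3*y + 27) + 2*y^2 + 28*y + 90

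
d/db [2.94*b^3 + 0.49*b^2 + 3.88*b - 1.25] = 8.82*b^2 + 0.98*b + 3.88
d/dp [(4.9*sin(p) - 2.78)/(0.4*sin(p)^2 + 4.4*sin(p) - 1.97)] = (-1.96*sin(p)^2 + 2.224*sin(p) + 2.579)*cos(p)/(0.16*sin(p)^4 + 3.52*sin(p)^3 + 17.784*sin(p)^2 - 17.336*sin(p) + 3.8809)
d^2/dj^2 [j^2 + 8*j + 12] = 2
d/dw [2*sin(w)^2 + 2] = 2*sin(2*w)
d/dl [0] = 0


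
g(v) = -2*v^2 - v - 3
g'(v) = -4*v - 1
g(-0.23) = -2.88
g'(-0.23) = -0.08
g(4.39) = -45.93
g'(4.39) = -18.56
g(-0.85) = -3.60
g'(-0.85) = 2.40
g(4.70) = -51.88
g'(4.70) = -19.80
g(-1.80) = -7.68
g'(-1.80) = 6.20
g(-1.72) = -7.20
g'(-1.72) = 5.88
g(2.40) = -16.92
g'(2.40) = -10.60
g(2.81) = -21.60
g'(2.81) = -12.24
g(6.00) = -81.00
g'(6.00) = -25.00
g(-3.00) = -18.00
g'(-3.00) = 11.00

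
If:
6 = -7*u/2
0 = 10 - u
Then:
No Solution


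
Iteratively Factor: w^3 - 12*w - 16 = (w + 2)*(w^2 - 2*w - 8) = (w + 2)^2*(w - 4)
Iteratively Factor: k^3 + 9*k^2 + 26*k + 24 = (k + 4)*(k^2 + 5*k + 6) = (k + 2)*(k + 4)*(k + 3)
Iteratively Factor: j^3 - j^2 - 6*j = (j + 2)*(j^2 - 3*j) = j*(j + 2)*(j - 3)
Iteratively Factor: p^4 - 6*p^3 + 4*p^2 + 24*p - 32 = (p - 2)*(p^3 - 4*p^2 - 4*p + 16) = (p - 2)*(p + 2)*(p^2 - 6*p + 8) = (p - 4)*(p - 2)*(p + 2)*(p - 2)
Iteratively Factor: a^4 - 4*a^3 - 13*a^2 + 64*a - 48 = (a - 3)*(a^3 - a^2 - 16*a + 16) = (a - 4)*(a - 3)*(a^2 + 3*a - 4) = (a - 4)*(a - 3)*(a + 4)*(a - 1)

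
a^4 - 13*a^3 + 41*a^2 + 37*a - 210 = (a - 7)*(a - 5)*(a - 3)*(a + 2)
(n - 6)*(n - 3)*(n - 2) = n^3 - 11*n^2 + 36*n - 36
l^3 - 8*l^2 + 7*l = l*(l - 7)*(l - 1)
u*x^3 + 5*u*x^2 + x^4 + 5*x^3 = x^2*(u + x)*(x + 5)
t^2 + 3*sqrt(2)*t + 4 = (t + sqrt(2))*(t + 2*sqrt(2))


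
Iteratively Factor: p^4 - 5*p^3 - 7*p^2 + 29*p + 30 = (p - 3)*(p^3 - 2*p^2 - 13*p - 10) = (p - 3)*(p + 2)*(p^2 - 4*p - 5) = (p - 3)*(p + 1)*(p + 2)*(p - 5)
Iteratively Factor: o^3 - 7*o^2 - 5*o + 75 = (o - 5)*(o^2 - 2*o - 15) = (o - 5)^2*(o + 3)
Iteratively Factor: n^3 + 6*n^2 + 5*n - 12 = (n - 1)*(n^2 + 7*n + 12) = (n - 1)*(n + 3)*(n + 4)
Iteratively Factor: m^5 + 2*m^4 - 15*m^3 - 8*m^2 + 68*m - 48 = (m + 4)*(m^4 - 2*m^3 - 7*m^2 + 20*m - 12) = (m - 2)*(m + 4)*(m^3 - 7*m + 6) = (m - 2)*(m + 3)*(m + 4)*(m^2 - 3*m + 2) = (m - 2)^2*(m + 3)*(m + 4)*(m - 1)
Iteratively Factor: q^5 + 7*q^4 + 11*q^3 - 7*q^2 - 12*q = (q + 3)*(q^4 + 4*q^3 - q^2 - 4*q) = (q + 1)*(q + 3)*(q^3 + 3*q^2 - 4*q) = (q - 1)*(q + 1)*(q + 3)*(q^2 + 4*q) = q*(q - 1)*(q + 1)*(q + 3)*(q + 4)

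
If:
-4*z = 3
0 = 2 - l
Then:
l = 2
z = -3/4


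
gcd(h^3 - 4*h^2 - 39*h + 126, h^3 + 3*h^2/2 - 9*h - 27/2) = h - 3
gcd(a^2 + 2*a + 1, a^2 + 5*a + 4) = a + 1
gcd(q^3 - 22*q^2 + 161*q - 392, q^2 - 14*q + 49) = q^2 - 14*q + 49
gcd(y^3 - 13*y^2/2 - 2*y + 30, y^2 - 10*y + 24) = y - 6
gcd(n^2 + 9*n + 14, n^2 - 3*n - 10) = n + 2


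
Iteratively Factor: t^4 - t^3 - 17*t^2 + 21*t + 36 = (t + 4)*(t^3 - 5*t^2 + 3*t + 9) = (t - 3)*(t + 4)*(t^2 - 2*t - 3) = (t - 3)*(t + 1)*(t + 4)*(t - 3)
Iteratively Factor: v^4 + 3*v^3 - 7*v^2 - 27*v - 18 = (v - 3)*(v^3 + 6*v^2 + 11*v + 6) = (v - 3)*(v + 3)*(v^2 + 3*v + 2) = (v - 3)*(v + 2)*(v + 3)*(v + 1)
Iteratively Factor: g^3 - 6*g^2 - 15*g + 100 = (g - 5)*(g^2 - g - 20) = (g - 5)*(g + 4)*(g - 5)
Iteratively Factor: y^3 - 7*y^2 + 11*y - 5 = (y - 5)*(y^2 - 2*y + 1) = (y - 5)*(y - 1)*(y - 1)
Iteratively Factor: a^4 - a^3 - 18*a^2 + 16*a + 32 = (a - 4)*(a^3 + 3*a^2 - 6*a - 8) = (a - 4)*(a + 4)*(a^2 - a - 2) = (a - 4)*(a - 2)*(a + 4)*(a + 1)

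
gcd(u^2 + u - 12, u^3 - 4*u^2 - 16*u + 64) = u + 4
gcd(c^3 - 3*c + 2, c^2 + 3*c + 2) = c + 2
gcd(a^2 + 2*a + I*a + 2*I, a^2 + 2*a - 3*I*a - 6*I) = a + 2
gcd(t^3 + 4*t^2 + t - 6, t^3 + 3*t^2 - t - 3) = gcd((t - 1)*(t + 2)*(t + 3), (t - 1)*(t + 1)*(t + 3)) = t^2 + 2*t - 3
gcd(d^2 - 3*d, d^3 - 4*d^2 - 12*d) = d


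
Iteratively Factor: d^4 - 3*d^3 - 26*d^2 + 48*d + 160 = (d - 5)*(d^3 + 2*d^2 - 16*d - 32) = (d - 5)*(d + 2)*(d^2 - 16) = (d - 5)*(d - 4)*(d + 2)*(d + 4)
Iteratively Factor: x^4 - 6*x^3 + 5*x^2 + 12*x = (x - 4)*(x^3 - 2*x^2 - 3*x) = (x - 4)*(x + 1)*(x^2 - 3*x) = x*(x - 4)*(x + 1)*(x - 3)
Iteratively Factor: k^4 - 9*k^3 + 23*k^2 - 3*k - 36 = (k - 4)*(k^3 - 5*k^2 + 3*k + 9) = (k - 4)*(k - 3)*(k^2 - 2*k - 3) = (k - 4)*(k - 3)^2*(k + 1)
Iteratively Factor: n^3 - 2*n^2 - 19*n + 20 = (n - 1)*(n^2 - n - 20) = (n - 1)*(n + 4)*(n - 5)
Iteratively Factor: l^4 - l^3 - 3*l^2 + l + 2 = (l + 1)*(l^3 - 2*l^2 - l + 2) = (l - 1)*(l + 1)*(l^2 - l - 2) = (l - 1)*(l + 1)^2*(l - 2)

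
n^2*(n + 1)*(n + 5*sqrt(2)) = n^4 + n^3 + 5*sqrt(2)*n^3 + 5*sqrt(2)*n^2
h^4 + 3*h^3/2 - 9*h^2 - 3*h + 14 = (h - 2)*(h + 7/2)*(h - sqrt(2))*(h + sqrt(2))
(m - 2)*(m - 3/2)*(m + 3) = m^3 - m^2/2 - 15*m/2 + 9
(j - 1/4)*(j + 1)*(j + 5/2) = j^3 + 13*j^2/4 + 13*j/8 - 5/8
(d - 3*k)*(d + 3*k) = d^2 - 9*k^2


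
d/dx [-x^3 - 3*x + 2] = -3*x^2 - 3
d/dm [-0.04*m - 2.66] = -0.0400000000000000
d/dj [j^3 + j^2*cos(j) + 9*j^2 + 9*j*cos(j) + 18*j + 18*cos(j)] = -j^2*sin(j) + 3*j^2 - 9*j*sin(j) + 2*j*cos(j) + 18*j - 18*sin(j) + 9*cos(j) + 18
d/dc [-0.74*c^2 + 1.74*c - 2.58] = 1.74 - 1.48*c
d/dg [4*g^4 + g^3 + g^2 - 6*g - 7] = 16*g^3 + 3*g^2 + 2*g - 6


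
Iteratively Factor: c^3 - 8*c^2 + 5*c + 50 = (c + 2)*(c^2 - 10*c + 25) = (c - 5)*(c + 2)*(c - 5)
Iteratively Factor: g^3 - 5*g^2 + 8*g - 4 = (g - 2)*(g^2 - 3*g + 2) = (g - 2)*(g - 1)*(g - 2)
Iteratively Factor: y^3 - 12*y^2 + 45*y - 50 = (y - 5)*(y^2 - 7*y + 10) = (y - 5)^2*(y - 2)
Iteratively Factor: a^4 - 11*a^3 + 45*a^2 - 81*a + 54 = (a - 3)*(a^3 - 8*a^2 + 21*a - 18) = (a - 3)^2*(a^2 - 5*a + 6) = (a - 3)^2*(a - 2)*(a - 3)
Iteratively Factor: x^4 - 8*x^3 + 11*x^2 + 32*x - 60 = (x + 2)*(x^3 - 10*x^2 + 31*x - 30) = (x - 5)*(x + 2)*(x^2 - 5*x + 6) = (x - 5)*(x - 2)*(x + 2)*(x - 3)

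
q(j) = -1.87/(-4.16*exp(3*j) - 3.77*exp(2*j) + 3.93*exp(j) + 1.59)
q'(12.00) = 0.00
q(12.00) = 0.00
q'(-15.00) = 0.00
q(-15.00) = -1.18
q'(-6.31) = 0.01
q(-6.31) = -1.17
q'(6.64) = -0.00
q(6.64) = 0.00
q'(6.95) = -0.00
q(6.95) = 0.00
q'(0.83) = -0.10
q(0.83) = 0.03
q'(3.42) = -0.00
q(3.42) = 0.00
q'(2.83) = -0.00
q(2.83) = 0.00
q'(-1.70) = 0.16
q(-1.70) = -0.87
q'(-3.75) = 0.06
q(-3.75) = -1.11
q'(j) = -1.87*(12.48*exp(3*j) + 7.54*exp(2*j) - 3.93*exp(j))/(-4.16*exp(3*j) - 3.77*exp(2*j) + 3.93*exp(j) + 1.59)^2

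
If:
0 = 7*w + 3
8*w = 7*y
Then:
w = -3/7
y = -24/49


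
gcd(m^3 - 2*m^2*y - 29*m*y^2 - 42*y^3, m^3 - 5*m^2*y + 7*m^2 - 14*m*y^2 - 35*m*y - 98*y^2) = -m^2 + 5*m*y + 14*y^2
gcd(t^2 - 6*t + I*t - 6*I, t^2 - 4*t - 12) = t - 6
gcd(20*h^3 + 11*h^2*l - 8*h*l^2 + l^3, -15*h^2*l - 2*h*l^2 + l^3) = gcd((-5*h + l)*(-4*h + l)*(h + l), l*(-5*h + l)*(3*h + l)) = 5*h - l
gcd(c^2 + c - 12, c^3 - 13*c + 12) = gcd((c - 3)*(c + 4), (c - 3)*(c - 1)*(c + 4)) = c^2 + c - 12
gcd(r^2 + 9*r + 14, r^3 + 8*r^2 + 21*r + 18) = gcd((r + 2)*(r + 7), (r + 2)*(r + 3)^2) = r + 2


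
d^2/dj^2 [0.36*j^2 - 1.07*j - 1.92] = 0.720000000000000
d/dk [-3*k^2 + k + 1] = 1 - 6*k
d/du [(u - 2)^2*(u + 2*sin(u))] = (u - 2)*(2*u + (u - 2)*(2*cos(u) + 1) + 4*sin(u))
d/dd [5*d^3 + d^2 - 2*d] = 15*d^2 + 2*d - 2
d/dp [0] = 0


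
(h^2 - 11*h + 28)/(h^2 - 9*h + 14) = (h - 4)/(h - 2)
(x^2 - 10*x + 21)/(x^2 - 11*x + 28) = (x - 3)/(x - 4)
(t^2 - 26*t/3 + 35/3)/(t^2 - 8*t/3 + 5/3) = (t - 7)/(t - 1)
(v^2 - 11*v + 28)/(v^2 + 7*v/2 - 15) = 2*(v^2 - 11*v + 28)/(2*v^2 + 7*v - 30)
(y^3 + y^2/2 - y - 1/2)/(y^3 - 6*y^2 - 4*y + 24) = (y^3 + y^2/2 - y - 1/2)/(y^3 - 6*y^2 - 4*y + 24)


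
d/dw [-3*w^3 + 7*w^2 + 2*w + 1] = -9*w^2 + 14*w + 2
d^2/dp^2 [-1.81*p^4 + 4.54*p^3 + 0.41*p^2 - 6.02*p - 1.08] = -21.72*p^2 + 27.24*p + 0.82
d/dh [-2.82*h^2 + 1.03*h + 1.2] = 1.03 - 5.64*h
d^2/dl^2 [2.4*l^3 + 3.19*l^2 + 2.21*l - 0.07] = 14.4*l + 6.38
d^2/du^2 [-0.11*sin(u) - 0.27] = 0.11*sin(u)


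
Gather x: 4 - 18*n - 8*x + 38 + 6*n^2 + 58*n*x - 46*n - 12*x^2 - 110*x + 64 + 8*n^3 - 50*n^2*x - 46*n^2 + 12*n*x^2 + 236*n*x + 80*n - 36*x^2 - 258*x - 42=8*n^3 - 40*n^2 + 16*n + x^2*(12*n - 48) + x*(-50*n^2 + 294*n - 376) + 64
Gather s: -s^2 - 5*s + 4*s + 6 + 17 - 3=-s^2 - s + 20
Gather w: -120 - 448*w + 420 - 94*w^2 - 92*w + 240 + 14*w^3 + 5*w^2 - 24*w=14*w^3 - 89*w^2 - 564*w + 540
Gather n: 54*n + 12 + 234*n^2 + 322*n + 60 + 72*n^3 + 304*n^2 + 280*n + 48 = 72*n^3 + 538*n^2 + 656*n + 120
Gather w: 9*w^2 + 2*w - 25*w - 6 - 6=9*w^2 - 23*w - 12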